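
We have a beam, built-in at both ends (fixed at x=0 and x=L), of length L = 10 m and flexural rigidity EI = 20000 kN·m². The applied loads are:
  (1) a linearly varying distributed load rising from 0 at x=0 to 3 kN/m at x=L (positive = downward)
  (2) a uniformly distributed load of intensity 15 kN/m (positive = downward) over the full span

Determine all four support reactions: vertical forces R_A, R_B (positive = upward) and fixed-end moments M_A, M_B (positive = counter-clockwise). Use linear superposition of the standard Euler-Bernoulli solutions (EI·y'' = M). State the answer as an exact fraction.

R_A = 159/2 kN, M_A = 135 kN·m, R_B = 171/2 kN, M_B = -140 kN·m

Load 1 — triangular load w₀=3 kN/m (0→w₀ over full span):
  R_A = 3w₀L/20 = 3·3·10/20 = 9/2 kN
  M_A = w₀L²/30 = 3·10²/30 = 10 kN·m
  R_B = 7w₀L/20 = 7·3·10/20 = 21/2 kN
  M_B = -w₀L²/20 = -3·10²/20 = -15 kN·m
Load 2 — uniform load w=15 kN/m over full span:
  R_A = wL/2 = 15·10/2 = 75 kN
  M_A = wL²/12 = 15·10²/12 = 125 kN·m
  R_B = wL/2 = 15·10/2 = 75 kN
  M_B = -wL²/12 = -15·10²/12 = -125 kN·m
Superposition: R_A = 159/2 kN, M_A = 135 kN·m, R_B = 171/2 kN, M_B = -140 kN·m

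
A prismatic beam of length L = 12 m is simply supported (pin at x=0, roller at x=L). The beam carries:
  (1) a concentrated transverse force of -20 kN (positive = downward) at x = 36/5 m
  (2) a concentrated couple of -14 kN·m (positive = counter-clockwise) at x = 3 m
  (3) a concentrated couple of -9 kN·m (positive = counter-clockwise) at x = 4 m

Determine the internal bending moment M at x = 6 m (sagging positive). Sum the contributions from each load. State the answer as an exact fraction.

M(6) = -73/2 kN·m

Load 1 — point force P=-20 kN at a=36/5 m (b=L-a=24/5):
  M_1 = Pbx/L  [x≤a] = (-20)·(24/5)·6/12 = -48 kN·m
Load 2 — applied couple M₀=-14 kN·m at a=3 m (b=L-a=9):
  M_2 = M₀x/L - M₀  [x>a] = (-14)·6/12 - (-14) = 7 kN·m
Load 3 — applied couple M₀=-9 kN·m at a=4 m (b=L-a=8):
  M_3 = M₀x/L - M₀  [x>a] = (-9)·6/12 - (-9) = 9/2 kN·m
Superposition: M = Σ M_i = -73/2 kN·m ≈ -36.500000 kN·m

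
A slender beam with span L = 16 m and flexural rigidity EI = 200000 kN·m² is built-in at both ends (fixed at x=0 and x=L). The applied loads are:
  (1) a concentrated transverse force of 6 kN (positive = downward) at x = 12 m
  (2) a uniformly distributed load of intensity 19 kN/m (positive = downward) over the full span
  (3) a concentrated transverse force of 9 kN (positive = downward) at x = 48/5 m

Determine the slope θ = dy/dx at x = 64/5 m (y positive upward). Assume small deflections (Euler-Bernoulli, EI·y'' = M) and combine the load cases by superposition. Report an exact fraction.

θ(64/5) = 132103/39062500 rad

Load 1 — point force P=6 kN at a=12 m (b=L-a=4):
  θ_1 = Pa²(L-x)(2bL-(3b+a)(L-x))/(2L³EI)  [x>a] = 6·12²·(16-(64/5))·(2·4·16-(3·4+12)·(16-(64/5)))/(2·16³·200000) = 27/312500 rad
Load 2 — uniform load w=19 kN/m over full span:
  θ_2 = -wx(L-x)(L-2x)/(12EI) = -19·(64/5)·(16-(64/5))·(16-2·(64/5))/(12·200000) = 1216/390625 rad
Load 3 — point force P=9 kN at a=48/5 m (b=L-a=32/5):
  θ_3 = Pa²(L-x)(2bL-(3b+a)(L-x))/(2L³EI)  [x>a] = 9·(48/5)²·(16-(64/5))·(2·(32/5)·16-(3·(32/5)+(48/5))·(16-(64/5)))/(2·16³·200000) = 1782/9765625 rad
Superposition: θ = Σ θ_i = 132103/39062500 rad ≈ 0.003382 rad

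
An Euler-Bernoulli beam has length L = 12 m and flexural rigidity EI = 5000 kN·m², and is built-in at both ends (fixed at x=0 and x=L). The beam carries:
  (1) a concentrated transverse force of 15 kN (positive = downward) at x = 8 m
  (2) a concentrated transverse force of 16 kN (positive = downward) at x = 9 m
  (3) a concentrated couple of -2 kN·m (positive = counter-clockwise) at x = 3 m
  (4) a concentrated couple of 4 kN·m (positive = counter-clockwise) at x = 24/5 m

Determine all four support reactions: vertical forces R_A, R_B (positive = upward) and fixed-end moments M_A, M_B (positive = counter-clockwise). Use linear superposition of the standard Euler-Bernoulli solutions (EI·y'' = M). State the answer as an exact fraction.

Load 1 — point force P=15 kN at a=8 m (b=L-a=4):
  R_A = Pb²(3a+b)/L³ = 15·4²·(3·8+4)/12³ = 35/9 kN
  M_A = Pab²/L² = 15·8·4²/12² = 40/3 kN·m
  R_B = Pa²(a+3b)/L³ = 15·8²·(8+3·4)/12³ = 100/9 kN
  M_B = -Pa²b/L² = -15·8²·4/12² = -80/3 kN·m
Load 2 — point force P=16 kN at a=9 m (b=L-a=3):
  R_A = Pb²(3a+b)/L³ = 16·3²·(3·9+3)/12³ = 5/2 kN
  M_A = Pab²/L² = 16·9·3²/12² = 9 kN·m
  R_B = Pa²(a+3b)/L³ = 16·9²·(9+3·3)/12³ = 27/2 kN
  M_B = -Pa²b/L² = -16·9²·3/12² = -27 kN·m
Load 3 — applied couple M₀=-2 kN·m at a=3 m (b=L-a=9):
  R_A = 6M₀ab/L³ = 6·(-2)·3·9/12³ = -3/16 kN
  M_A = M₀b(2a-b)/L² = (-2)·9·(2·3-9)/12² = 3/8 kN·m
  R_B = -6M₀ab/L³ = -6·(-2)·3·9/12³ = 3/16 kN
  M_B = M₀a(2b-a)/L² = (-2)·3·(2·9-3)/12² = -5/8 kN·m
Load 4 — applied couple M₀=4 kN·m at a=24/5 m (b=L-a=36/5):
  R_A = 6M₀ab/L³ = 6·4·(24/5)·(36/5)/12³ = 12/25 kN
  M_A = M₀b(2a-b)/L² = 4·(36/5)·(2·(24/5)-(36/5))/12² = 12/25 kN·m
  R_B = -6M₀ab/L³ = -6·4·(24/5)·(36/5)/12³ = -12/25 kN
  M_B = M₀a(2b-a)/L² = 4·(24/5)·(2·(36/5)-(24/5))/12² = 32/25 kN·m
Superposition: R_A = 24053/3600 kN, M_A = 13913/600 kN·m, R_B = 87547/3600 kN, M_B = -31807/600 kN·m

R_A = 24053/3600 kN, M_A = 13913/600 kN·m, R_B = 87547/3600 kN, M_B = -31807/600 kN·m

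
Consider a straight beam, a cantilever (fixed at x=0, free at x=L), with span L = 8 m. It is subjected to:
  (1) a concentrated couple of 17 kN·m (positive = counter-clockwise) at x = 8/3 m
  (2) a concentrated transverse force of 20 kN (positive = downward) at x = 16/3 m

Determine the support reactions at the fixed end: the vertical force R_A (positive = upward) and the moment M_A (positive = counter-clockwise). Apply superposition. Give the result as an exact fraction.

Load 1 — applied couple M₀=17 kN·m at a=8/3 m (b=L-a=16/3):
  R_A = 0 kN
  M_A = -M₀ = -17 kN·m
Load 2 — point force P=20 kN at a=16/3 m (b=L-a=8/3):
  R_A = P = 20 kN
  M_A = Pa = 20·(16/3) = 320/3 kN·m
Superposition: R_A = 20 kN, M_A = 269/3 kN·m

R_A = 20 kN, M_A = 269/3 kN·m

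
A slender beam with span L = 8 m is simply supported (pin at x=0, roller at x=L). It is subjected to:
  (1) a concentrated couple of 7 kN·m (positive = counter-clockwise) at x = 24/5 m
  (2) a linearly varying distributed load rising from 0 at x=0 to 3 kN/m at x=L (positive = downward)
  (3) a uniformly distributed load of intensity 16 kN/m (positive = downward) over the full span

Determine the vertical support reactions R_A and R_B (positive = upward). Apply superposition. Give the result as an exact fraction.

Load 1 — applied couple M₀=7 kN·m at a=24/5 m (b=L-a=16/5):
  R_A = M₀/L = 7/8 kN
  R_B = -M₀/L = -7/8 kN
Load 2 — triangular load w₀=3 kN/m (0→w₀ over full span):
  R_A = w₀L/6 = 3·8/6 = 4 kN
  R_B = w₀L/3 = 3·8/3 = 8 kN
Load 3 — uniform load w=16 kN/m over full span:
  R_A = wL/2 = 16·8/2 = 64 kN
  R_B = wL/2 = 16·8/2 = 64 kN
Superposition: R_A = 551/8 kN, R_B = 569/8 kN

R_A = 551/8 kN, R_B = 569/8 kN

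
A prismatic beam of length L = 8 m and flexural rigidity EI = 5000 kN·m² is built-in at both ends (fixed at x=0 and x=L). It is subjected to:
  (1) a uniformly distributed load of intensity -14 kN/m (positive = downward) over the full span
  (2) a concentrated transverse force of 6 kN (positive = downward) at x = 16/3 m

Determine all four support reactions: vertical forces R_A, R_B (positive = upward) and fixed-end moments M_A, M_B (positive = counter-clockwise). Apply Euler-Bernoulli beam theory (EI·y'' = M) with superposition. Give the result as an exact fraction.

Load 1 — uniform load w=-14 kN/m over full span:
  R_A = wL/2 = (-14)·8/2 = -56 kN
  M_A = wL²/12 = (-14)·8²/12 = -224/3 kN·m
  R_B = wL/2 = (-14)·8/2 = -56 kN
  M_B = -wL²/12 = -(-14)·8²/12 = 224/3 kN·m
Load 2 — point force P=6 kN at a=16/3 m (b=L-a=8/3):
  R_A = Pb²(3a+b)/L³ = 6·(8/3)²·(3·(16/3)+(8/3))/8³ = 14/9 kN
  M_A = Pab²/L² = 6·(16/3)·(8/3)²/8² = 32/9 kN·m
  R_B = Pa²(a+3b)/L³ = 6·(16/3)²·((16/3)+3·(8/3))/8³ = 40/9 kN
  M_B = -Pa²b/L² = -6·(16/3)²·(8/3)/8² = -64/9 kN·m
Superposition: R_A = -490/9 kN, M_A = -640/9 kN·m, R_B = -464/9 kN, M_B = 608/9 kN·m

R_A = -490/9 kN, M_A = -640/9 kN·m, R_B = -464/9 kN, M_B = 608/9 kN·m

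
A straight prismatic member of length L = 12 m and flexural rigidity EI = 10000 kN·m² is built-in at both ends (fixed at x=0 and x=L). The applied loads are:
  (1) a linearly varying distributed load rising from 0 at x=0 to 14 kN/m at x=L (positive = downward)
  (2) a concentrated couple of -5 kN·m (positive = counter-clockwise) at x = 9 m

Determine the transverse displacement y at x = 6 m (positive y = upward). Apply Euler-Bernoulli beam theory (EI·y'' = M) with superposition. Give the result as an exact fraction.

y(6) = -1467/40000 m

Load 1 — triangular load w₀=14 kN/m (0→w₀ over full span):
  y_1 = -w₀x²(L-x)²(x+2L)/(120LEI) = -14·6²·(12-6)²·(6+2·12)/(120·12·10000) = -189/5000 m
Load 2 — applied couple M₀=-5 kN·m at a=9 m (b=L-a=3):
  y_2 = (R_Ax³/6 - M_Ax²/2)/EI  [x≤a] with R_A=-15/32, M_A=-25/16 = ((-15/32)·6³/6 - (-25/16)·6²/2)/10000 = 9/8000 m
Superposition: y = Σ y_i = -1467/40000 m ≈ -0.036675 m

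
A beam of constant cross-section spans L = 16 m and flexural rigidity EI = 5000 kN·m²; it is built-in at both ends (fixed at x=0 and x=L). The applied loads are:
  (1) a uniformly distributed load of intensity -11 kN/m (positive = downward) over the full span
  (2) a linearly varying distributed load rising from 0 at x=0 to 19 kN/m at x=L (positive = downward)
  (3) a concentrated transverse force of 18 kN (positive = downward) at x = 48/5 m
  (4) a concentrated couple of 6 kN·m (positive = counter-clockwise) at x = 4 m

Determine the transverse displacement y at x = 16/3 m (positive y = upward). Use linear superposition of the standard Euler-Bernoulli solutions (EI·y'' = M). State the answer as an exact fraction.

Load 1 — uniform load w=-11 kN/m over full span:
  y_1 = -wx²(L-x)²/(24EI) = -(-11)·(16/3)²·(16-(16/3))²/(24·5000) = 45056/151875 m
Load 2 — triangular load w₀=19 kN/m (0→w₀ over full span):
  y_2 = -w₀x²(L-x)²(x+2L)/(120LEI) = -19·(16/3)²·(16-(16/3))²·((16/3)+2·16)/(120·16·5000) = -544768/2278125 m
Load 3 — point force P=18 kN at a=48/5 m (b=L-a=32/5):
  y_3 = -Pb²x²(3aL-(3a+b)x)/(6L³EI)  [x≤a] = -18·(32/5)²·(16/3)²·(3·(48/5)·16-(3·(48/5)+(32/5))·(16/3))/(6·16³·5000) = -32768/703125 m
Load 4 — applied couple M₀=6 kN·m at a=4 m (b=L-a=12):
  y_4 = (R_Ax³/6 - M_Ax²/2 - M₀(x-a)²/2)/EI  [x>a] with R_A=27/64, M_A=-9/8 = ((27/64)·(16/3)³/6 - (-9/8)·(16/3)²/2 - 6·((16/3)-4)²/2)/5000 = 8/1875 m
Superposition: y = Σ y_i = 865592/56953125 m ≈ 0.015198 m

y(16/3) = 865592/56953125 m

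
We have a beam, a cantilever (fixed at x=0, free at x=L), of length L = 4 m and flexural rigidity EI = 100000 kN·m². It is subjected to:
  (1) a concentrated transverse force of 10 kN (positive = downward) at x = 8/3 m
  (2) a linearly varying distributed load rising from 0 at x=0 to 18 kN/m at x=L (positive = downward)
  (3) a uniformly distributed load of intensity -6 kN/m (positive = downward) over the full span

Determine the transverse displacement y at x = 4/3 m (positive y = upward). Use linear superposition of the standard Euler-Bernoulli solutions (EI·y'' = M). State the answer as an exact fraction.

y(4/3) = -722/1265625 m

Load 1 — point force P=10 kN at a=8/3 m (b=L-a=4/3):
  y_1 = -Px²(3a-x)/(6EI)  [x≤a] = -10·(4/3)²·(3·(8/3)-(4/3))/(6·100000) = -2/10125 m
Load 2 — triangular load w₀=18 kN/m (0→w₀ over full span):
  y_2 = (w₀Lx³/12-w₀L²x²/6-w₀x⁵/(120L))/EI = (18·4·(4/3)³/12-18·4²·(4/3)²/6-18·(4/3)⁵/(120·4))/100000 = -902/1265625 m
Load 3 — uniform load w=-6 kN/m over full span:
  y_3 = -wx²(x²-4Lx+6L²)/(24EI) = -(-6)·(4/3)²·((4/3)²-4·4·(4/3)+6·4²)/(24·100000) = 86/253125 m
Superposition: y = Σ y_i = -722/1265625 m ≈ -0.000570 m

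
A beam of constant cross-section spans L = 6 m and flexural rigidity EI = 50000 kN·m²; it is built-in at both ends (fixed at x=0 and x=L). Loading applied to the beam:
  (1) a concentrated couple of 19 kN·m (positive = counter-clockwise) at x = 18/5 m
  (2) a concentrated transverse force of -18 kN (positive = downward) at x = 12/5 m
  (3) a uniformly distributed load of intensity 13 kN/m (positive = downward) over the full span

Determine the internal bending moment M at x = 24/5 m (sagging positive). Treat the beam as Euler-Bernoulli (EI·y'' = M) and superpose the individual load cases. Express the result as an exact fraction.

Load 1 — applied couple M₀=19 kN·m at a=18/5 m (b=L-a=12/5):
  M_1 = R_Ax - M_A - M₀  [x>a] with R_A=114/25, M_A=152/25 = (114/25)·(24/5) - (152/25) - 19 = -399/125 kN·m
Load 2 — point force P=-18 kN at a=12/5 m (b=L-a=18/5):
  M_2 = Pa²(a+3b)(L-x)/L³ - Pa²b/L²  [x>a] = (-18)·(12/5)²·((12/5)+3·(18/5))·(6-(24/5))/6³ - (-18)·(12/5)²·(18/5)/6² = 1728/625 kN·m
Load 3 — uniform load w=13 kN/m over full span:
  M_3 = wLx/2 - wL²/12 - wx²/2 = 13·6·(24/5)/2 - 13·6²/12 - 13·(24/5)²/2 = -39/25 kN·m
Superposition: M = Σ M_i = -1242/625 kN·m ≈ -1.987200 kN·m

M(24/5) = -1242/625 kN·m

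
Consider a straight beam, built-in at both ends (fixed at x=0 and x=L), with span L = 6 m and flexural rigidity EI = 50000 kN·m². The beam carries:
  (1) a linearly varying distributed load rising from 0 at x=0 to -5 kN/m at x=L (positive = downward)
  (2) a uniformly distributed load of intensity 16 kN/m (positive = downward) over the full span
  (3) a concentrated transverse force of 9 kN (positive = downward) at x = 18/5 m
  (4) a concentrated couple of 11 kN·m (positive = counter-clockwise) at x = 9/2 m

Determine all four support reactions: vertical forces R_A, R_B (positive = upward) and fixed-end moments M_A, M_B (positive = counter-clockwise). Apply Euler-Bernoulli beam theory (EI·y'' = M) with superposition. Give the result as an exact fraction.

Load 1 — triangular load w₀=-5 kN/m (0→w₀ over full span):
  R_A = 3w₀L/20 = 3·(-5)·6/20 = -9/2 kN
  M_A = w₀L²/30 = (-5)·6²/30 = -6 kN·m
  R_B = 7w₀L/20 = 7·(-5)·6/20 = -21/2 kN
  M_B = -w₀L²/20 = -(-5)·6²/20 = 9 kN·m
Load 2 — uniform load w=16 kN/m over full span:
  R_A = wL/2 = 16·6/2 = 48 kN
  M_A = wL²/12 = 16·6²/12 = 48 kN·m
  R_B = wL/2 = 16·6/2 = 48 kN
  M_B = -wL²/12 = -16·6²/12 = -48 kN·m
Load 3 — point force P=9 kN at a=18/5 m (b=L-a=12/5):
  R_A = Pb²(3a+b)/L³ = 9·(12/5)²·(3·(18/5)+(12/5))/6³ = 396/125 kN
  M_A = Pab²/L² = 9·(18/5)·(12/5)²/6² = 648/125 kN·m
  R_B = Pa²(a+3b)/L³ = 9·(18/5)²·((18/5)+3·(12/5))/6³ = 729/125 kN
  M_B = -Pa²b/L² = -9·(18/5)²·(12/5)/6² = -972/125 kN·m
Load 4 — applied couple M₀=11 kN·m at a=9/2 m (b=L-a=3/2):
  R_A = 6M₀ab/L³ = 6·11·(9/2)·(3/2)/6³ = 33/16 kN
  M_A = M₀b(2a-b)/L² = 11·(3/2)·(2·(9/2)-(3/2))/6² = 55/16 kN·m
  R_B = -6M₀ab/L³ = -6·11·(9/2)·(3/2)/6³ = -33/16 kN
  M_B = M₀a(2b-a)/L² = 11·(9/2)·(2·(3/2)-(9/2))/6² = -33/16 kN·m
Superposition: R_A = 97461/2000 kN, M_A = 101243/2000 kN·m, R_B = 82539/2000 kN, M_B = -97677/2000 kN·m

R_A = 97461/2000 kN, M_A = 101243/2000 kN·m, R_B = 82539/2000 kN, M_B = -97677/2000 kN·m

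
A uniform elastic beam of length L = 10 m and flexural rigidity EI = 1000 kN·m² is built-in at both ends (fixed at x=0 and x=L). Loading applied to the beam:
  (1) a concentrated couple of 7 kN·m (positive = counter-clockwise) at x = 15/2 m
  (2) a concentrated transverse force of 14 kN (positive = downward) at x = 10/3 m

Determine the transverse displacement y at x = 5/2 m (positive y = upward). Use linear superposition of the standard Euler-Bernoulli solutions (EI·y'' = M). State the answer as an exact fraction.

Load 1 — applied couple M₀=7 kN·m at a=15/2 m (b=L-a=5/2):
  y_1 = (R_Ax³/6 - M_Ax²/2)/EI  [x≤a] with R_A=63/80, M_A=35/16 = ((63/80)·(5/2)³/6 - (35/16)·(5/2)²/2)/1000 = -49/10240 m
Load 2 — point force P=14 kN at a=10/3 m (b=L-a=20/3):
  y_2 = -Pb²x²(3aL-(3a+b)x)/(6L³EI)  [x≤a] = -14·(20/3)²·(5/2)²·(3·(10/3)·10-(3·(10/3)+(20/3))·(5/2))/(6·10³·1000) = -49/1296 m
Superposition: y = Σ y_i = -35329/829440 m ≈ -0.042594 m

y(5/2) = -35329/829440 m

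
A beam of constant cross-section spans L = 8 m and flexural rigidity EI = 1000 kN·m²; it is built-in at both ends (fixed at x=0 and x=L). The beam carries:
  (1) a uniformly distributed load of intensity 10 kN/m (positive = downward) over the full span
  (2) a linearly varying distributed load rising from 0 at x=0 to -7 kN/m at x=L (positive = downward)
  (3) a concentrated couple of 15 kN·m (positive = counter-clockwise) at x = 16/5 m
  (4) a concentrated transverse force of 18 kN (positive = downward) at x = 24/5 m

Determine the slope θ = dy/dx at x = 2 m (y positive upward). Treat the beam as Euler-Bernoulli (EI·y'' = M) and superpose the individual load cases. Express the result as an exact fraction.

θ(2) = -19763/500000 rad

Load 1 — uniform load w=10 kN/m over full span:
  θ_1 = -wx(L-x)(L-2x)/(12EI) = -10·2·(8-2)·(8-2·2)/(12·1000) = -1/25 rad
Load 2 — triangular load w₀=-7 kN/m (0→w₀ over full span):
  θ_2 = -w₀(2x(L-x)(L-2x)(x+2L)+x²(L-x)²)/(120LEI) = -(-7)·(2·2·(8-2)·(8-2·2)·(2+2·8)+2²·(8-2)²)/(120·8·1000) = 273/20000 rad
Load 3 — applied couple M₀=15 kN·m at a=16/5 m (b=L-a=24/5):
  θ_3 = (R_Ax²/2 - M_Ax)/EI  [x≤a] with R_A=27/10, M_A=9/5 = ((27/10)·2²/2 - (9/5)·2)/1000 = 9/5000 rad
Load 4 — point force P=18 kN at a=24/5 m (b=L-a=16/5):
  θ_4 = -Pb²x(2aL-(3a+b)x)/(2L³EI)  [x≤a] = -18·(16/5)²·2·(2·(24/5)·8-(3·(24/5)+(16/5))·2)/(2·8³·1000) = -234/15625 rad
Superposition: θ = Σ θ_i = -19763/500000 rad ≈ -0.039526 rad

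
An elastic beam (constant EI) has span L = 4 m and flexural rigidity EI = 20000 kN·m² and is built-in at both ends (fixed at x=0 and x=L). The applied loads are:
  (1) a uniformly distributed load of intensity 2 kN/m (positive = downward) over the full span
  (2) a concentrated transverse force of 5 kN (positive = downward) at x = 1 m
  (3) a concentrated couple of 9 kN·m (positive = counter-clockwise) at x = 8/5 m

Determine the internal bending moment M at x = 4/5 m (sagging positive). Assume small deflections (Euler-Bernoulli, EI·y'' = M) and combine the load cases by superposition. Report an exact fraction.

Load 1 — uniform load w=2 kN/m over full span:
  M_1 = wLx/2 - wL²/12 - wx²/2 = 2·4·(4/5)/2 - 2·4²/12 - 2·(4/5)²/2 = -8/75 kN·m
Load 2 — point force P=5 kN at a=1 m (b=L-a=3):
  M_2 = Pb²(3a+b)x/L³ - Pab²/L²  [x≤a] = 5·3²·(3·1+3)·(4/5)/4³ - 5·1·3²/4² = 9/16 kN·m
Load 3 — applied couple M₀=9 kN·m at a=8/5 m (b=L-a=12/5):
  M_3 = R_Ax - M_A  [x≤a] with R_A=81/25, M_A=27/25 = (81/25)·(4/5) - (27/25) = 189/125 kN·m
Superposition: M = Σ M_i = 11807/6000 kN·m ≈ 1.967833 kN·m

M(4/5) = 11807/6000 kN·m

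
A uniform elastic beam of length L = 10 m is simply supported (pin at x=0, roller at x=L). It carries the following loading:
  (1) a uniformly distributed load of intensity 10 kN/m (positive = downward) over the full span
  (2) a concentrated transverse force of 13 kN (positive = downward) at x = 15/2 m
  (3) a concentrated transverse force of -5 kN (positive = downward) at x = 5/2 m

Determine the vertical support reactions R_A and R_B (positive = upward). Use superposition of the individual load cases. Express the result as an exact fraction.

R_A = 99/2 kN, R_B = 117/2 kN

Load 1 — uniform load w=10 kN/m over full span:
  R_A = wL/2 = 10·10/2 = 50 kN
  R_B = wL/2 = 10·10/2 = 50 kN
Load 2 — point force P=13 kN at a=15/2 m (b=L-a=5/2):
  R_A = Pb/L = 13·(5/2)/10 = 13/4 kN
  R_B = Pa/L = 13·(15/2)/10 = 39/4 kN
Load 3 — point force P=-5 kN at a=5/2 m (b=L-a=15/2):
  R_A = Pb/L = (-5)·(15/2)/10 = -15/4 kN
  R_B = Pa/L = (-5)·(5/2)/10 = -5/4 kN
Superposition: R_A = 99/2 kN, R_B = 117/2 kN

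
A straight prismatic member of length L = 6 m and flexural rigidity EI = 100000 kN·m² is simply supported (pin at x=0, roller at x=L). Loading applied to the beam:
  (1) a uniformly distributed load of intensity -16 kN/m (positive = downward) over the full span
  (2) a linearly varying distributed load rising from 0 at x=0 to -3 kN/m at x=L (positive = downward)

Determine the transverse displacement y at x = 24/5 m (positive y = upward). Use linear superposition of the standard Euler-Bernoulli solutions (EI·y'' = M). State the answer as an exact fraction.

Load 1 — uniform load w=-16 kN/m over full span:
  y_1 = -wx(L³-2Lx²+x³)/(24EI) = -(-16)·(24/5)·(6³-2·6·(24/5)²+(24/5)³)/(24·100000) = 3132/1953125 m
Load 2 — triangular load w₀=-3 kN/m (0→w₀ over full span):
  y_2 = -w₀x(7L⁴-10L²x²+3x⁴)/(360LEI) = -(-3)·(24/5)·(7·6⁴-10·6²·(24/5)²+3·(24/5)⁴)/(360·6·100000) = 30861/195312500 m
Superposition: y = Σ y_i = 344061/195312500 m ≈ 0.001762 m

y(24/5) = 344061/195312500 m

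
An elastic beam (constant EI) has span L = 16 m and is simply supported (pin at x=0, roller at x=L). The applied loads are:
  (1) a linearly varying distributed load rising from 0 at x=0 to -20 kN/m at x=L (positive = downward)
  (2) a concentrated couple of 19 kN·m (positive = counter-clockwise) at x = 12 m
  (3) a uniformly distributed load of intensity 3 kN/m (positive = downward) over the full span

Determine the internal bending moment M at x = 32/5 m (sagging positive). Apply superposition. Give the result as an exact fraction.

M(32/5) = -4674/25 kN·m

Load 1 — triangular load w₀=-20 kN/m (0→w₀ over full span):
  M_1 = w₀Lx/6 - w₀x³/(6L) = (-20)·16·(32/5)/6 - (-20)·(32/5)³/(6·16) = -7168/25 kN·m
Load 2 — applied couple M₀=19 kN·m at a=12 m (b=L-a=4):
  M_2 = M₀x/L  [x≤a] = 19·(32/5)/16 = 38/5 kN·m
Load 3 — uniform load w=3 kN/m over full span:
  M_3 = wx(L-x)/2 = 3·(32/5)·(16-(32/5))/2 = 2304/25 kN·m
Superposition: M = Σ M_i = -4674/25 kN·m ≈ -186.960000 kN·m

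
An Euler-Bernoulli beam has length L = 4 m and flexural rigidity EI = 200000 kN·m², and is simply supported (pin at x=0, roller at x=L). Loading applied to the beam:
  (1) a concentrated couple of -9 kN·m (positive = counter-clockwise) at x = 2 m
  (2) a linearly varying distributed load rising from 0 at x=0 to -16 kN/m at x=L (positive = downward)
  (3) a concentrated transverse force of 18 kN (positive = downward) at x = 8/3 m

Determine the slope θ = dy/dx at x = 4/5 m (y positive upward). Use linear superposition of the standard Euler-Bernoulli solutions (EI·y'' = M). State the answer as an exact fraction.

θ(4/5) = 56743/2250000000 rad

Load 1 — applied couple M₀=-9 kN·m at a=2 m (b=L-a=2):
  θ_1 = (M₀x²/(2L)+C₁)/EI  [x≤a] with C₁=M₀(3b²-L²)/(6L)=3/2 = ((-9)·(4/5)²/(2·4)+(3/2))/200000 = 39/10000000 rad
Load 2 — triangular load w₀=-16 kN/m (0→w₀ over full span):
  θ_2 = -w₀(7L⁴-30L²x²+15x⁴)/(360LEI) = -(-16)·(7·4⁴-30·4²·(4/5)²+15·(4/5)⁴)/(360·4·200000) = 1456/17578125 rad
Load 3 — point force P=18 kN at a=8/3 m (b=L-a=4/3):
  θ_3 = -Pb(L²-b²-3x²)/(6LEI)  [x≤a] = -18·(4/3)·(4²-(4/3)²-3·(4/5)²)/(6·4·200000) = -173/2812500 rad
Superposition: θ = Σ θ_i = 56743/2250000000 rad ≈ 0.000025 rad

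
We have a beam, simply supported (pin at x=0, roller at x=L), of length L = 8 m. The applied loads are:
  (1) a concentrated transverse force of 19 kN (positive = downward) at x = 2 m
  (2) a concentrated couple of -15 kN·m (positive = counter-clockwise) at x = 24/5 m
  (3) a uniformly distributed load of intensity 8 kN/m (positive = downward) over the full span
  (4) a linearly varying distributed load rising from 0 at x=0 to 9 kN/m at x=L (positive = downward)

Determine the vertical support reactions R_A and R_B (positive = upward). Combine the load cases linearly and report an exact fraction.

R_A = 451/8 kN, R_B = 501/8 kN

Load 1 — point force P=19 kN at a=2 m (b=L-a=6):
  R_A = Pb/L = 19·6/8 = 57/4 kN
  R_B = Pa/L = 19·2/8 = 19/4 kN
Load 2 — applied couple M₀=-15 kN·m at a=24/5 m (b=L-a=16/5):
  R_A = M₀/L = (-15)/8 = -15/8 kN
  R_B = -M₀/L = -(-15)/8 = 15/8 kN
Load 3 — uniform load w=8 kN/m over full span:
  R_A = wL/2 = 8·8/2 = 32 kN
  R_B = wL/2 = 8·8/2 = 32 kN
Load 4 — triangular load w₀=9 kN/m (0→w₀ over full span):
  R_A = w₀L/6 = 9·8/6 = 12 kN
  R_B = w₀L/3 = 9·8/3 = 24 kN
Superposition: R_A = 451/8 kN, R_B = 501/8 kN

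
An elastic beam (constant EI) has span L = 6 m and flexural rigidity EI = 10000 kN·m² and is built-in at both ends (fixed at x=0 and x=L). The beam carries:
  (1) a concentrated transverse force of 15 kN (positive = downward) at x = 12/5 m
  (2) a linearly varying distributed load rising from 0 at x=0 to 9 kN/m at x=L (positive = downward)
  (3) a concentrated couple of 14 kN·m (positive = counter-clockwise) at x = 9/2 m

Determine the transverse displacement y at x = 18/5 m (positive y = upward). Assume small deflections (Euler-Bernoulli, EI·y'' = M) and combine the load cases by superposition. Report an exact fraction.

Load 1 — point force P=15 kN at a=12/5 m (b=L-a=18/5):
  y_1 = -Pa²(L-x)²(3bL-(3b+a)(L-x))/(6L³EI)  [x>a] = -15·(12/5)²·(6-(18/5))²·(3·(18/5)·6-(3·(18/5)+(12/5))·(6-(18/5)))/(6·6³·10000) = -2484/1953125 m
Load 2 — triangular load w₀=9 kN/m (0→w₀ over full span):
  y_2 = -w₀x²(L-x)²(x+2L)/(120LEI) = -9·(18/5)²·(6-(18/5))²·((18/5)+2·6)/(120·6·10000) = -28431/19531250 m
Load 3 — applied couple M₀=14 kN·m at a=9/2 m (b=L-a=3/2):
  y_3 = (R_Ax³/6 - M_Ax²/2)/EI  [x≤a] with R_A=21/8, M_A=35/8 = ((21/8)·(18/5)³/6 - (35/8)·(18/5)²/2)/10000 = -3969/5000000 m
Superposition: y = Σ y_i = -2200797/625000000 m ≈ -0.003521 m

y(18/5) = -2200797/625000000 m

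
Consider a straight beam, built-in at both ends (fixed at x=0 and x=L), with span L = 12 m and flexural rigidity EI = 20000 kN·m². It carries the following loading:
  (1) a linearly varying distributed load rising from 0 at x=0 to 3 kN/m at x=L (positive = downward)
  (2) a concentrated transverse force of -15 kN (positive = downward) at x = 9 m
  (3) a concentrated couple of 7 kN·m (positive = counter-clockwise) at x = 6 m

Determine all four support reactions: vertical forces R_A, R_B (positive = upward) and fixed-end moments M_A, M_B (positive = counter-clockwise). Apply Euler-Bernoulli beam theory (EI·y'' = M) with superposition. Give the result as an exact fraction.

R_A = 629/160 kN, M_A = 617/80 kN·m, R_B = -149/160 kN, M_B = 437/80 kN·m

Load 1 — triangular load w₀=3 kN/m (0→w₀ over full span):
  R_A = 3w₀L/20 = 3·3·12/20 = 27/5 kN
  M_A = w₀L²/30 = 3·12²/30 = 72/5 kN·m
  R_B = 7w₀L/20 = 7·3·12/20 = 63/5 kN
  M_B = -w₀L²/20 = -3·12²/20 = -108/5 kN·m
Load 2 — point force P=-15 kN at a=9 m (b=L-a=3):
  R_A = Pb²(3a+b)/L³ = (-15)·3²·(3·9+3)/12³ = -75/32 kN
  M_A = Pab²/L² = (-15)·9·3²/12² = -135/16 kN·m
  R_B = Pa²(a+3b)/L³ = (-15)·9²·(9+3·3)/12³ = -405/32 kN
  M_B = -Pa²b/L² = -(-15)·9²·3/12² = 405/16 kN·m
Load 3 — applied couple M₀=7 kN·m at a=6 m (b=L-a=6):
  R_A = 6M₀ab/L³ = 6·7·6·6/12³ = 7/8 kN
  M_A = M₀b(2a-b)/L² = 7·6·(2·6-6)/12² = 7/4 kN·m
  R_B = -6M₀ab/L³ = -6·7·6·6/12³ = -7/8 kN
  M_B = M₀a(2b-a)/L² = 7·6·(2·6-6)/12² = 7/4 kN·m
Superposition: R_A = 629/160 kN, M_A = 617/80 kN·m, R_B = -149/160 kN, M_B = 437/80 kN·m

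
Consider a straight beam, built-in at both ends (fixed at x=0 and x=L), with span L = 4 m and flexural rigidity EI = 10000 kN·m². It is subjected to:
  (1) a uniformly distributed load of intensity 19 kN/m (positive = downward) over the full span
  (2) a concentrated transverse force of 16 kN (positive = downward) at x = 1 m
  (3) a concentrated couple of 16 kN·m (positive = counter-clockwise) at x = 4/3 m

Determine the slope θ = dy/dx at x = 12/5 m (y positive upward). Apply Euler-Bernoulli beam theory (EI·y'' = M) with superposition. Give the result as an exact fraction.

Load 1 — uniform load w=19 kN/m over full span:
  θ_1 = -wx(L-x)(L-2x)/(12EI) = -19·(12/5)·(4-(12/5))·(4-2·(12/5))/(12·10000) = 38/78125 rad
Load 2 — point force P=16 kN at a=1 m (b=L-a=3):
  θ_2 = Pa²(L-x)(2bL-(3b+a)(L-x))/(2L³EI)  [x>a] = 16·1²·(4-(12/5))·(2·3·4-(3·3+1)·(4-(12/5)))/(2·4³·10000) = 1/6250 rad
Load 3 — applied couple M₀=16 kN·m at a=4/3 m (b=L-a=8/3):
  θ_3 = (R_Ax²/2 - M_Ax - M₀(x-a))/EI  [x>a] with R_A=16/3, M_A=0 = ((16/3)·(12/5)²/2 - 0·(12/5) - 16·((12/5)-(4/3)))/10000 = -8/46875 rad
Superposition: θ = Σ θ_i = 223/468750 rad ≈ 0.000476 rad

θ(12/5) = 223/468750 rad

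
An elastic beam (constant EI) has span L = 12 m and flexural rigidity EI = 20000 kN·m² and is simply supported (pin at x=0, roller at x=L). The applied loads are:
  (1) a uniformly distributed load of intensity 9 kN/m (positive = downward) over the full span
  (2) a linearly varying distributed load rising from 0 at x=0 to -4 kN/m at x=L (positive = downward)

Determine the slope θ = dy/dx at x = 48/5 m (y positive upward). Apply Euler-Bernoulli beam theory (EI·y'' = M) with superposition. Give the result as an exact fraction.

Load 1 — uniform load w=9 kN/m over full span:
  θ_1 = -w(L³-6Lx²+4x³)/(24EI) = -9·(12³-6·12·(48/5)²+4·(48/5)³)/(24·20000) = 8019/312500 rad
Load 2 — triangular load w₀=-4 kN/m (0→w₀ over full span):
  θ_2 = -w₀(7L⁴-30L²x²+15x⁴)/(360LEI) = -(-4)·(7·12⁴-30·12²·(48/5)²+15·(48/5)⁴)/(360·12·20000) = -2271/390625 rad
Superposition: θ = Σ θ_i = 31011/1562500 rad ≈ 0.019847 rad

θ(48/5) = 31011/1562500 rad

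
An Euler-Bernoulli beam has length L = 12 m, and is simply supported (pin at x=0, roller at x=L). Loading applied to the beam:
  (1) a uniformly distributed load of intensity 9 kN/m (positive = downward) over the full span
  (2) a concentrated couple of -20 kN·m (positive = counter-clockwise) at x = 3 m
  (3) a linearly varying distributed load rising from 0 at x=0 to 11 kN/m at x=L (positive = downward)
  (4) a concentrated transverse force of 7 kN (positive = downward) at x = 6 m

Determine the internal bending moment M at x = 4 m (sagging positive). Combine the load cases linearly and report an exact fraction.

M(4) = 2246/9 kN·m

Load 1 — uniform load w=9 kN/m over full span:
  M_1 = wx(L-x)/2 = 9·4·(12-4)/2 = 144 kN·m
Load 2 — applied couple M₀=-20 kN·m at a=3 m (b=L-a=9):
  M_2 = M₀x/L - M₀  [x>a] = (-20)·4/12 - (-20) = 40/3 kN·m
Load 3 — triangular load w₀=11 kN/m (0→w₀ over full span):
  M_3 = w₀Lx/6 - w₀x³/(6L) = 11·12·4/6 - 11·4³/(6·12) = 704/9 kN·m
Load 4 — point force P=7 kN at a=6 m (b=L-a=6):
  M_4 = Pbx/L  [x≤a] = 7·6·4/12 = 14 kN·m
Superposition: M = Σ M_i = 2246/9 kN·m ≈ 249.555556 kN·m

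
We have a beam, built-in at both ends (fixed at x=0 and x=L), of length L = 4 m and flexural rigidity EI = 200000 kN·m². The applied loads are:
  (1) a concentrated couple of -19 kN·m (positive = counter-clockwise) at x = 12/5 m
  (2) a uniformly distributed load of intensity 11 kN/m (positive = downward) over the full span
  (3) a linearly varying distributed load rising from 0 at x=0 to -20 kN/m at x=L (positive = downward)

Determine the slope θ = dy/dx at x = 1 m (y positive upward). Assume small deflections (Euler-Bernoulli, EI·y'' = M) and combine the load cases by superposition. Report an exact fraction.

θ(1) = 407/40000000 rad

Load 1 — applied couple M₀=-19 kN·m at a=12/5 m (b=L-a=8/5):
  θ_1 = (R_Ax²/2 - M_Ax)/EI  [x≤a] with R_A=-171/25, M_A=-152/25 = ((-171/25)·1²/2 - (-152/25)·1)/200000 = 133/10000000 rad
Load 2 — uniform load w=11 kN/m over full span:
  θ_2 = -wx(L-x)(L-2x)/(12EI) = -11·1·(4-1)·(4-2·1)/(12·200000) = -11/400000 rad
Load 3 — triangular load w₀=-20 kN/m (0→w₀ over full span):
  θ_3 = -w₀(2x(L-x)(L-2x)(x+2L)+x²(L-x)²)/(120LEI) = -(-20)·(2·1·(4-1)·(4-2·1)·(1+2·4)+1²·(4-1)²)/(120·4·200000) = 39/1600000 rad
Superposition: θ = Σ θ_i = 407/40000000 rad ≈ 0.000010 rad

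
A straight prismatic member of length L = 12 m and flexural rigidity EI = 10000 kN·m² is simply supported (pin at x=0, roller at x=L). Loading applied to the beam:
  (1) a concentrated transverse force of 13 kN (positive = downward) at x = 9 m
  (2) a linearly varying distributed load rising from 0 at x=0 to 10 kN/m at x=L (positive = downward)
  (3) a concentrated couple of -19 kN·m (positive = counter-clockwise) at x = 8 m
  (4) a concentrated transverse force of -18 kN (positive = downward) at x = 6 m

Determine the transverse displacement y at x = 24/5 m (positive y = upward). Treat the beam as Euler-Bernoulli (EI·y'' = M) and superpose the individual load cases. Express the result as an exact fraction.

Load 1 — point force P=13 kN at a=9 m (b=L-a=3):
  y_1 = -Pbx(L²-b²-x²)/(6LEI)  [x≤a] = -13·3·(24/5)·(12²-3²-(24/5)²)/(6·12·10000) = -36387/1250000 m
Load 2 — triangular load w₀=10 kN/m (0→w₀ over full span):
  y_2 = -w₀x(7L⁴-10L²x²+3x⁴)/(360LEI) = -10·(24/5)·(7·12⁴-10·12²·(24/5)²+3·(24/5)⁴)/(360·12·10000) = -246456/1953125 m
Load 3 — applied couple M₀=-19 kN·m at a=8 m (b=L-a=4):
  y_3 = (M₀x³/(6L)+C₁x)/EI  [x≤a] with C₁=M₀(3b²-L²)/(6L)=76/3 = ((-19)·(24/5)³/(6·12)+(76/3)·(24/5))/10000 = 722/78125 m
Load 4 — point force P=-18 kN at a=6 m (b=L-a=6):
  y_4 = -Pbx(L²-b²-x²)/(6LEI)  [x≤a] = -(-18)·6·(24/5)·(12²-6²-(24/5)²)/(6·12·10000) = 4779/78125 m
Superposition: y = Σ y_i = -2652571/31250000 m ≈ -0.084882 m

y(24/5) = -2652571/31250000 m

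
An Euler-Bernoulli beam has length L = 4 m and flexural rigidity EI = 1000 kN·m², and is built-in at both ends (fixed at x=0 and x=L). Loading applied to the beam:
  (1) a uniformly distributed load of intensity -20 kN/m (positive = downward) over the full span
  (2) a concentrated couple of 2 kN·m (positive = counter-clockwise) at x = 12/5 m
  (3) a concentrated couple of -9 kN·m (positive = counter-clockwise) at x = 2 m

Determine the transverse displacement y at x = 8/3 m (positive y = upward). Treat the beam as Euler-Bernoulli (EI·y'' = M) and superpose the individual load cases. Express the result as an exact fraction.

y(8/3) = 29759/3037500 m

Load 1 — uniform load w=-20 kN/m over full span:
  y_1 = -wx²(L-x)²/(24EI) = -(-20)·(8/3)²·(4-(8/3))²/(24·1000) = 64/6075 m
Load 2 — applied couple M₀=2 kN·m at a=12/5 m (b=L-a=8/5):
  y_2 = (R_Ax³/6 - M_Ax²/2 - M₀(x-a)²/2)/EI  [x>a] with R_A=18/25, M_A=16/25 = ((18/25)·(8/3)³/6 - (16/25)·(8/3)²/2 - 2·((8/3)-(12/5))²/2)/1000 = -2/28125 m
Load 3 — applied couple M₀=-9 kN·m at a=2 m (b=L-a=2):
  y_3 = (R_Ax³/6 - M_Ax²/2 - M₀(x-a)²/2)/EI  [x>a] with R_A=-27/8, M_A=-9/4 = ((-27/8)·(8/3)³/6 - (-9/4)·(8/3)²/2 - (-9)·((8/3)-2)²/2)/1000 = -1/1500 m
Superposition: y = Σ y_i = 29759/3037500 m ≈ 0.009797 m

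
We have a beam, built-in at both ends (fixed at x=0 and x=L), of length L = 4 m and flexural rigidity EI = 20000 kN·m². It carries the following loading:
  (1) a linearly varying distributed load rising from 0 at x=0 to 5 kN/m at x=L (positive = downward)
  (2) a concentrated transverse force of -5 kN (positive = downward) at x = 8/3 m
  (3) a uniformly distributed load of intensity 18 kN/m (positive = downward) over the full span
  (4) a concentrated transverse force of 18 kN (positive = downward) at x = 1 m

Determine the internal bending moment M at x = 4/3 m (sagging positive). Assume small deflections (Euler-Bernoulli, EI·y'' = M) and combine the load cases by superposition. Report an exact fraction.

M(4/3) = 2747/216 kN·m

Load 1 — triangular load w₀=5 kN/m (0→w₀ over full span):
  M_1 = 3w₀Lx/20 - w₀L²/30 - w₀x³/(6L) = 3·5·4·(4/3)/20 - 5·4²/30 - 5·(4/3)³/(6·4) = 68/81 kN·m
Load 2 — point force P=-5 kN at a=8/3 m (b=L-a=4/3):
  M_2 = Pb²(3a+b)x/L³ - Pab²/L²  [x≤a] = (-5)·(4/3)²·(3·(8/3)+(4/3))·(4/3)/4³ - (-5)·(8/3)·(4/3)²/4² = -20/81 kN·m
Load 3 — uniform load w=18 kN/m over full span:
  M_3 = wLx/2 - wL²/12 - wx²/2 = 18·4·(4/3)/2 - 18·4²/12 - 18·(4/3)²/2 = 8 kN·m
Load 4 — point force P=18 kN at a=1 m (b=L-a=3):
  M_4 = Pa²(a+3b)(L-x)/L³ - Pa²b/L²  [x>a] = 18·1²·(1+3·3)·(4-(4/3))/4³ - 18·1²·3/4² = 33/8 kN·m
Superposition: M = Σ M_i = 2747/216 kN·m ≈ 12.717593 kN·m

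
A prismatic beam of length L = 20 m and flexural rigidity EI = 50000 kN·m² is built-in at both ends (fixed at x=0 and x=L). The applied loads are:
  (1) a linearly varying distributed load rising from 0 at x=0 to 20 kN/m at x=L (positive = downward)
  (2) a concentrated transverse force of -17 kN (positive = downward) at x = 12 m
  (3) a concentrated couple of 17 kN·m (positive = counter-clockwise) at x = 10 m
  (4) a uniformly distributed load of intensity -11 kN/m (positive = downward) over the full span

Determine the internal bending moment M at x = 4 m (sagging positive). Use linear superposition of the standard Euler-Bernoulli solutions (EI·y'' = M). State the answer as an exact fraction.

Load 1 — triangular load w₀=20 kN/m (0→w₀ over full span):
  M_1 = 3w₀Lx/20 - w₀L²/30 - w₀x³/(6L) = 3·20·20·4/20 - 20·20²/30 - 20·4³/(6·20) = -112/3 kN·m
Load 2 — point force P=-17 kN at a=12 m (b=L-a=8):
  M_2 = Pb²(3a+b)x/L³ - Pab²/L²  [x≤a] = (-17)·8²·(3·12+8)·4/20³ - (-17)·12·8²/20² = 1088/125 kN·m
Load 3 — applied couple M₀=17 kN·m at a=10 m (b=L-a=10):
  M_3 = R_Ax - M_A  [x≤a] with R_A=51/40, M_A=17/4 = (51/40)·4 - (17/4) = 17/20 kN·m
Load 4 — uniform load w=-11 kN/m over full span:
  M_4 = wLx/2 - wL²/12 - wx²/2 = (-11)·20·4/2 - (-11)·20²/12 - (-11)·4²/2 = 44/3 kN·m
Superposition: M = Σ M_i = -19669/1500 kN·m ≈ -13.112667 kN·m

M(4) = -19669/1500 kN·m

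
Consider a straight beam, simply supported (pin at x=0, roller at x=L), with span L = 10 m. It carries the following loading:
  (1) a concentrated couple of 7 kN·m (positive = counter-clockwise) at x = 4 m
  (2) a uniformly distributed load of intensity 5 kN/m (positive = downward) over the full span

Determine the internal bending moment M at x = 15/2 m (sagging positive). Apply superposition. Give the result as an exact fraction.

M(15/2) = 361/8 kN·m

Load 1 — applied couple M₀=7 kN·m at a=4 m (b=L-a=6):
  M_1 = M₀x/L - M₀  [x>a] = 7·(15/2)/10 - 7 = -7/4 kN·m
Load 2 — uniform load w=5 kN/m over full span:
  M_2 = wx(L-x)/2 = 5·(15/2)·(10-(15/2))/2 = 375/8 kN·m
Superposition: M = Σ M_i = 361/8 kN·m ≈ 45.125000 kN·m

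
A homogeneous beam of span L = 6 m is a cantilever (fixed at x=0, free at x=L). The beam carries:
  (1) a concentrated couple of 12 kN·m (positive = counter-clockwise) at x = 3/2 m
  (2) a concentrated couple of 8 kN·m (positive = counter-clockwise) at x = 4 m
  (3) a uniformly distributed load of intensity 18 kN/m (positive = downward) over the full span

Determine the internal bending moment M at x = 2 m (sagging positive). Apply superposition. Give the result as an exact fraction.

M(2) = -136 kN·m

Load 1 — applied couple M₀=12 kN·m at a=3/2 m (b=L-a=9/2):
  M_1 = 0  [x>a] = 0 kN·m
Load 2 — applied couple M₀=8 kN·m at a=4 m (b=L-a=2):
  M_2 = M₀  [x≤a] = 8 = 8 kN·m
Load 3 — uniform load w=18 kN/m over full span:
  M_3 = -w(L-x)²/2 = -18·(6-2)²/2 = -144 kN·m
Superposition: M = Σ M_i = -136 kN·m ≈ -136.000000 kN·m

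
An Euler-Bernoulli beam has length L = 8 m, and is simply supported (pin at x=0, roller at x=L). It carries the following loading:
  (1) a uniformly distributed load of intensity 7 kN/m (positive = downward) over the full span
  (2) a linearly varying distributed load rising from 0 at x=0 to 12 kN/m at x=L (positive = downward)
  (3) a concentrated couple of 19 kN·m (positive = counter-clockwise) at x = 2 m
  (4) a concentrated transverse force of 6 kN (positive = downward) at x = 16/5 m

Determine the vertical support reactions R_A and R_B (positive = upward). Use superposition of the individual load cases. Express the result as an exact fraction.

R_A = 1999/40 kN, R_B = 2401/40 kN

Load 1 — uniform load w=7 kN/m over full span:
  R_A = wL/2 = 7·8/2 = 28 kN
  R_B = wL/2 = 7·8/2 = 28 kN
Load 2 — triangular load w₀=12 kN/m (0→w₀ over full span):
  R_A = w₀L/6 = 12·8/6 = 16 kN
  R_B = w₀L/3 = 12·8/3 = 32 kN
Load 3 — applied couple M₀=19 kN·m at a=2 m (b=L-a=6):
  R_A = M₀/L = 19/8 kN
  R_B = -M₀/L = -19/8 kN
Load 4 — point force P=6 kN at a=16/5 m (b=L-a=24/5):
  R_A = Pb/L = 6·(24/5)/8 = 18/5 kN
  R_B = Pa/L = 6·(16/5)/8 = 12/5 kN
Superposition: R_A = 1999/40 kN, R_B = 2401/40 kN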